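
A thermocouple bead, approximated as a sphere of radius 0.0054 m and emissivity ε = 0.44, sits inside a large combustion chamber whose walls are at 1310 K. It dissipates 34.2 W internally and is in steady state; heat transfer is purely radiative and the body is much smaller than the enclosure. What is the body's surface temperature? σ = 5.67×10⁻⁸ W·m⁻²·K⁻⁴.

T ≈ 1610 K

For a small grey body in a large enclosure, net radiated power = εσA(T⁴ − T_w⁴).
Steady state: P = εσA(T⁴ − T_w⁴) with A = 4πr² = 3.664×10⁻⁴ m².
T⁴ = P/(εσA) + T_w⁴ = 34.2/(0.44·5.67×10⁻⁸·3.664×10⁻⁴) + (1310)⁴
    = 3.741×10¹² + 2.945×10¹² = 6.686×10¹² K⁴.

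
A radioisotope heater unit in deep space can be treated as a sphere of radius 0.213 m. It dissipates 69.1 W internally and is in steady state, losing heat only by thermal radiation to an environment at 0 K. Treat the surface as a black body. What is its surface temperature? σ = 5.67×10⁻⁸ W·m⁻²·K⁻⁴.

T ≈ 215 K

Steady state: internal power = radiated power, P = εσA T⁴.
Radiating area A = 4πr² = 0.5701 m².
T⁴ = P/(εσA) = 69.1/(1.0·5.67×10⁻⁸·0.5701) = 2.138×10⁹ K⁴.
T = (2.138×10⁹)^(1/4).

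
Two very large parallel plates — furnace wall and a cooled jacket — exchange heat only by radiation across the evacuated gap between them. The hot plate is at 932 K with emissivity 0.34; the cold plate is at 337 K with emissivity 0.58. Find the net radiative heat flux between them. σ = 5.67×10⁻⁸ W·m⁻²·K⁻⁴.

For two infinite grey parallel plates, q = σ(T₁⁴ − T₂⁴)/(1/ε₁ + 1/ε₂ − 1).
T₁⁴ − T₂⁴ = 7.545×10¹¹ − 1.290×10¹⁰ = 7.416×10¹¹ K⁴.
1/ε₁ + 1/ε₂ − 1 = 2.941 + 1.724 − 1 = 3.665.
q = 5.67×10⁻⁸ × 7.416×10¹¹ / 3.665.

q ≈ 11500 W/m²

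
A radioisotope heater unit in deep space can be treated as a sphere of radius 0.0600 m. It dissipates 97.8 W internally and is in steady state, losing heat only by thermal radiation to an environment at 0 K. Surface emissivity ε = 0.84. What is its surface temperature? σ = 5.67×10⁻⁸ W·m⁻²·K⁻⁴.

Steady state: internal power = radiated power, P = εσA T⁴.
Radiating area A = 4πr² = 0.04524 m².
T⁴ = P/(εσA) = 97.8/(0.84·5.67×10⁻⁸·0.04524) = 4.539×10¹⁰ K⁴.
T = (4.539×10¹⁰)^(1/4).

T ≈ 462 K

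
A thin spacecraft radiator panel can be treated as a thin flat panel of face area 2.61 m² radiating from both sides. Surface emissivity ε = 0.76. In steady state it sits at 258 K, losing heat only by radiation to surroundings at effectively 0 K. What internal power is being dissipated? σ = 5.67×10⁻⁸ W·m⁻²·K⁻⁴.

Steady state: P = εσA T⁴.
A = 2·2.61 = 5.220 m²; T⁴ = (258)⁴ = 4.431×10⁹ K⁴.
P = 0.76 × 5.67×10⁻⁸ × 5.220 × 4.431×10⁹.

P ≈ 997 W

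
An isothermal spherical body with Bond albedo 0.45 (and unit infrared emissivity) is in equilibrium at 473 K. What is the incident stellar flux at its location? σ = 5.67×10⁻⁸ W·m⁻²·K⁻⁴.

S ≈ 20600 W/m²

(1−a)S·πr² = σ·4πr²·T⁴ ⇒ S = 4σT⁴/(1−a).
S = 4·5.67×10⁻⁸·5.005×10¹⁰/0.550.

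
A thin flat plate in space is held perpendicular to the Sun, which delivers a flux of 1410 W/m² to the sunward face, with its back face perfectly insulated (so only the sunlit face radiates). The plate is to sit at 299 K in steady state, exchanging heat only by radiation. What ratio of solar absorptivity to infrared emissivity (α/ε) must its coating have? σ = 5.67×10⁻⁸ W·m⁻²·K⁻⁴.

α/ε ≈ 0.321

Balance: αS·A = εσ·1A·T⁴ ⇒ α/ε = σT⁴/S.
α/ε = 5.67×10⁻⁸·(299)⁴/1410 = 5.67×10⁻⁸·7.993×10⁹/1410.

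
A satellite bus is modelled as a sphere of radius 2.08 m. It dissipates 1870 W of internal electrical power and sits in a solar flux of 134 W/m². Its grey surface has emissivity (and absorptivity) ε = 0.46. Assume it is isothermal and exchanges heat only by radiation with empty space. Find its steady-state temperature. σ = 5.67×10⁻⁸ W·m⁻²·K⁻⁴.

At steady state, absorbed solar power + internal power = radiated power.
Absorbed: α·S·A_cross = 0.46·134·13.59 = 837.8 W (cross-section πr²).
Total input = 837.8 + 1870 = 2708 W.
Radiated: εσ·A_surf·T⁴ with A_surf = 4πr² = 54.37 m².
T⁴ = 2708/(0.46·5.67×10⁻⁸·54.37) = 1.910×10⁹ K⁴.

T ≈ 209 K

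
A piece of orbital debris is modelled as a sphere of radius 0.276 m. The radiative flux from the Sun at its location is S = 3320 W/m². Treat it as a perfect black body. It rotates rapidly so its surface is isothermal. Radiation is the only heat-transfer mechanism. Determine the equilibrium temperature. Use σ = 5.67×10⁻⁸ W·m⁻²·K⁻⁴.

T ≈ 348 K

At equilibrium, absorbed power = emitted power.
Absorbing cross-section = πr² = 0.2393 m²; emitting surface = 4πr² = 0.9573 m² (ratio 4).
S·A_cross = εσ·A_surf·T⁴  ⇒  T⁴ = S/(4σ).
T⁴ = 1.00·3320/(4·5.67×10⁻⁸) = 1.464×10¹⁰ K⁴.
T = (1.464×10¹⁰)^(1/4).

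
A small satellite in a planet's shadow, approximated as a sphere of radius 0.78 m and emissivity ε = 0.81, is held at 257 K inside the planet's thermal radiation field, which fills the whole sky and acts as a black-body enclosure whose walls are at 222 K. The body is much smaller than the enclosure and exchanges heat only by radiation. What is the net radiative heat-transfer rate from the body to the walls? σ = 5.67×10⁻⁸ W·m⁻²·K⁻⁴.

For a small grey body in a large enclosure: P_net = εσA(T_body⁴ − T_wall⁴).
A = 4πr² = 7.645 m²; T_body⁴ − T_wall⁴ = 4.362×10⁹ − 2.429×10⁹ = 1.934×10⁹ K⁴.
|P_net| = 0.81·5.67×10⁻⁸·7.645·1.934×10⁹.

P_net ≈ 679 W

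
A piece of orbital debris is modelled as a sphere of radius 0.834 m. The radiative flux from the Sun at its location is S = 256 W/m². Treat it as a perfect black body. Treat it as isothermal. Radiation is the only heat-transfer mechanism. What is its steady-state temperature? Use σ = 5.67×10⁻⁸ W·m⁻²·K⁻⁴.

At equilibrium, absorbed power = emitted power.
Absorbing cross-section = πr² = 2.185 m²; emitting surface = 4πr² = 8.741 m² (ratio 4).
S·A_cross = εσ·A_surf·T⁴  ⇒  T⁴ = S/(4σ).
T⁴ = 1.00·256/(4·5.67×10⁻⁸) = 1.129×10⁹ K⁴.
T = (1.129×10⁹)^(1/4).

T ≈ 183 K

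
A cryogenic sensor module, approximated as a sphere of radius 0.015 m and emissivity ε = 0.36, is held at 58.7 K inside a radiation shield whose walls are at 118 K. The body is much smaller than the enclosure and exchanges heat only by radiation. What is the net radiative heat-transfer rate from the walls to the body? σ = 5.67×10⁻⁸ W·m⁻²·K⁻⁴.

P_net ≈ 0.0105 W

For a small grey body in a large enclosure: P_net = εσA(T_body⁴ − T_wall⁴).
A = 4πr² = 0.002827 m²; T_body⁴ − T_wall⁴ = 1.187×10⁷ − 1.939×10⁸ = -1.820×10⁸ K⁴.
|P_net| = 0.36·5.67×10⁻⁸·0.002827·1.820×10⁸.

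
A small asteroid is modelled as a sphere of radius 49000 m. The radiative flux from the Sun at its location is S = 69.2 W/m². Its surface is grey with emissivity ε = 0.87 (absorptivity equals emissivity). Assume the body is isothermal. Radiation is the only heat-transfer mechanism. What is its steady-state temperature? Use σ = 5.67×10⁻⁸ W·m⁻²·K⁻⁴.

T ≈ 132 K

At equilibrium, absorbed power = emitted power.
Absorbing cross-section = πr² = 7.543×10⁹ m²; emitting surface = 4πr² = 3.017×10¹⁰ m² (ratio 4).
εS·A_cross = εσ·A_surf·T⁴  ⇒  T⁴ = S/(4σ)   (ε cancels).
T⁴ = 69.2/(4·5.67×10⁻⁸) = 3.051×10⁸ K⁴.
T = (3.051×10⁸)^(1/4).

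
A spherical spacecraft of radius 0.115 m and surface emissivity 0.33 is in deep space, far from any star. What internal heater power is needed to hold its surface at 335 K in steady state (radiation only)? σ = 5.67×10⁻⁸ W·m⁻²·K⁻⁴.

P = εσ·4πr²·T⁴.
4πr² = 0.1662 m²; T⁴ = 1.259×10¹⁰ K⁴.
P = 0.33·5.67×10⁻⁸·0.1662·1.259×10¹⁰.

P ≈ 39.2 W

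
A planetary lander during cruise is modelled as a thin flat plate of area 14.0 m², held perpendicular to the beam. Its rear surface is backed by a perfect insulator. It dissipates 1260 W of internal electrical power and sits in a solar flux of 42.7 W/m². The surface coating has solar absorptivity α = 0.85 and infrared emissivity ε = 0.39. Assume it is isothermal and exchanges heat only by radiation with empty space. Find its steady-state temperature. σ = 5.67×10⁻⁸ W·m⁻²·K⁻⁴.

T ≈ 275 K

At steady state, absorbed solar power + internal power = radiated power.
Absorbed: α·S·A_cross = 0.85·42.7·14.00 = 508.1 W (cross-section A).
Total input = 508.1 + 1260 = 1768 W.
Radiated: εσ·A_surf·T⁴ with A_surf = A = 14.00 m².
T⁴ = 1768/(0.39·5.67×10⁻⁸·14.00) = 5.711×10⁹ K⁴.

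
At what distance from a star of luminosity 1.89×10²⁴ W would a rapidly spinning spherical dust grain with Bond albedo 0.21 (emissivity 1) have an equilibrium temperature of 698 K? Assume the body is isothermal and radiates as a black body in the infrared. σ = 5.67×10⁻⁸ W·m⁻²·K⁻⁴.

d ≈ 1.49×10⁹ m

For an isothermal black-emitting sphere, (1−a)S·πr² = σ·4πr²·T⁴ ⇒ S = 4σT⁴/(1−a).
S = 4·5.67×10⁻⁸·(698)⁴/0.790 = 68150 W/m².
Flux falls as S = L/(4πd²), so d = √(L/(4πS)) = √(1.89×10²⁴/(4π·68150)).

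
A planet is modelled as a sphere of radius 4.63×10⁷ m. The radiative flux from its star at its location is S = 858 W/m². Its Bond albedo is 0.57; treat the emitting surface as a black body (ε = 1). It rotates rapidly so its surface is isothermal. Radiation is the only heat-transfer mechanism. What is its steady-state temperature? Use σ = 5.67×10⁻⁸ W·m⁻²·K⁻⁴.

T ≈ 201 K

At equilibrium, absorbed power = emitted power.
Absorbing cross-section = πr² = 6.735×10¹⁵ m²; emitting surface = 4πr² = 2.694×10¹⁶ m² (ratio 4).
(1−a)S·A_cross = εσ·A_surf·T⁴  ⇒  T⁴ = (1−a)S/(4σ).
T⁴ = 0.430·858/(4·5.67×10⁻⁸) = 1.627×10⁹ K⁴.
T = (1.627×10⁹)^(1/4).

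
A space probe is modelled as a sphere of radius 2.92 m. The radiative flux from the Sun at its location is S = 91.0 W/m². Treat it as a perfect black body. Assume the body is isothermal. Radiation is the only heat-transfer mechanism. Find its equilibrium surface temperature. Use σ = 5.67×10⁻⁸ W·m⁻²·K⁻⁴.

T ≈ 142 K

At equilibrium, absorbed power = emitted power.
Absorbing cross-section = πr² = 26.79 m²; emitting surface = 4πr² = 107.1 m² (ratio 4).
S·A_cross = εσ·A_surf·T⁴  ⇒  T⁴ = S/(4σ).
T⁴ = 1.00·91.0/(4·5.67×10⁻⁸) = 4.012×10⁸ K⁴.
T = (4.012×10⁸)^(1/4).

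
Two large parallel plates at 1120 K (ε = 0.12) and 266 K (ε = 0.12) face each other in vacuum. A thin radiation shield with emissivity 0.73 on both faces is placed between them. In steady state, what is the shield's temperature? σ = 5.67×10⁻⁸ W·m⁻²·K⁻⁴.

In steady state the net flux on the hot side equals that on the cold side.
σ(T₁⁴−T_s⁴)/D₁ = σ(T_s⁴−T₂⁴)/D₂, with D₁ = 1/ε₁+1/ε_s−1 = 8.703, D₂ = 1/ε_s+1/ε₂−1 = 8.703.
Solve for T_s⁴: T_s⁴ = (D₂·T₁⁴ + D₁·T₂⁴)/(D₁+D₂) = 7.893×10¹¹ K⁴.

T_s ≈ 943 K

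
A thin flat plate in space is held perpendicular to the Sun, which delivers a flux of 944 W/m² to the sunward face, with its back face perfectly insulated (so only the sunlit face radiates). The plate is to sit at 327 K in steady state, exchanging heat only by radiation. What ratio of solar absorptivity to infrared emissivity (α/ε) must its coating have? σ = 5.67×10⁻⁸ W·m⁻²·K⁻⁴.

Balance: αS·A = εσ·1A·T⁴ ⇒ α/ε = σT⁴/S.
α/ε = 5.67×10⁻⁸·(327)⁴/944 = 5.67×10⁻⁸·1.143×10¹⁰/944.

α/ε ≈ 0.687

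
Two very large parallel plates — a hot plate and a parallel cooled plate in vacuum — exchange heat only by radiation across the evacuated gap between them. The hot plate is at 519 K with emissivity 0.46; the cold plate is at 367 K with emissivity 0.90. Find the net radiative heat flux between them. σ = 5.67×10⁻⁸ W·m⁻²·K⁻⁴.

q ≈ 1350 W/m²

For two infinite grey parallel plates, q = σ(T₁⁴ − T₂⁴)/(1/ε₁ + 1/ε₂ − 1).
T₁⁴ − T₂⁴ = 7.256×10¹⁰ − 1.814×10¹⁰ = 5.441×10¹⁰ K⁴.
1/ε₁ + 1/ε₂ − 1 = 2.174 + 1.111 − 1 = 2.285.
q = 5.67×10⁻⁸ × 5.441×10¹⁰ / 2.285.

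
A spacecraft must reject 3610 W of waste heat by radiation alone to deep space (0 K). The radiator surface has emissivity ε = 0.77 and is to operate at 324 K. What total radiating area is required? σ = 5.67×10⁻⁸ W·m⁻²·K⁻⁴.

P = εσA T⁴ ⇒ A = P/(εσT⁴).
T⁴ = 1.102×10¹⁰ K⁴.
A = 3610/(0.77 × 5.67×10⁻⁸ × 1.102×10¹⁰).

A ≈ 7.50 m²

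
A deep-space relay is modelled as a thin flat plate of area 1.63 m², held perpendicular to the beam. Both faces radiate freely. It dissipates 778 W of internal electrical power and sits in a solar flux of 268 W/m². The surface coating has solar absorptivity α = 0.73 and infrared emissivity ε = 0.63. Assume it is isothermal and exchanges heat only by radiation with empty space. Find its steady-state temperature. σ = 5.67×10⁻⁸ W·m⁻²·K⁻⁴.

At steady state, absorbed solar power + internal power = radiated power.
Absorbed: α·S·A_cross = 0.73·268·1.630 = 318.9 W (cross-section A).
Total input = 318.9 + 778 = 1097 W.
Radiated: εσ·A_surf·T⁴ with A_surf = 2A = 3.260 m².
T⁴ = 1097/(0.63·5.67×10⁻⁸·3.260) = 9.419×10⁹ K⁴.

T ≈ 312 K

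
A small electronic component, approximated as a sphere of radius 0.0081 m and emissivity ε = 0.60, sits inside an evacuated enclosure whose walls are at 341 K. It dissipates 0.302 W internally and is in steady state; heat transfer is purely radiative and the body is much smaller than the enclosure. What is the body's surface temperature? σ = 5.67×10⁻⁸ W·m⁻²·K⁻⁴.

For a small grey body in a large enclosure, net radiated power = εσA(T⁴ − T_w⁴).
Steady state: P = εσA(T⁴ − T_w⁴) with A = 4πr² = 8.245×10⁻⁴ m².
T⁴ = P/(εσA) + T_w⁴ = 0.302/(0.60·5.67×10⁻⁸·8.245×10⁻⁴) + (341)⁴
    = 1.077×10¹⁰ + 1.352×10¹⁰ = 2.429×10¹⁰ K⁴.

T ≈ 395 K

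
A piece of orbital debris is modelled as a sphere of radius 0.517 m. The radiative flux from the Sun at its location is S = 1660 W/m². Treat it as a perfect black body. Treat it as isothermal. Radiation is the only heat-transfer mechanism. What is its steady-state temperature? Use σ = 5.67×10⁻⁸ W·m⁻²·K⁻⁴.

At equilibrium, absorbed power = emitted power.
Absorbing cross-section = πr² = 0.8397 m²; emitting surface = 4πr² = 3.359 m² (ratio 4).
S·A_cross = εσ·A_surf·T⁴  ⇒  T⁴ = S/(4σ).
T⁴ = 1.00·1660/(4·5.67×10⁻⁸) = 7.319×10⁹ K⁴.
T = (7.319×10⁹)^(1/4).

T ≈ 292 K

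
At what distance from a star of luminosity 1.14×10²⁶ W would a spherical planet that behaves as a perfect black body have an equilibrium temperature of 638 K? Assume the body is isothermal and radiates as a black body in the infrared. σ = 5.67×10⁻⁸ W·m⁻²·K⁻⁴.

For an isothermal black-emitting sphere, (1−a)S·πr² = σ·4πr²·T⁴ ⇒ S = 4σT⁴/(1−a).
S = 4·5.67×10⁻⁸·(638)⁴/1.00 = 37580 W/m².
Flux falls as S = L/(4πd²), so d = √(L/(4πS)) = √(1.14×10²⁶/(4π·37580)).

d ≈ 1.55×10¹⁰ m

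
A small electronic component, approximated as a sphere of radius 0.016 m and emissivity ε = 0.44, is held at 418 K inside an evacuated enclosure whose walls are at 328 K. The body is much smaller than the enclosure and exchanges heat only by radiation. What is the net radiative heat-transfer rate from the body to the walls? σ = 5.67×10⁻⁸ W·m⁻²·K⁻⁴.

P_net ≈ 1.52 W

For a small grey body in a large enclosure: P_net = εσA(T_body⁴ − T_wall⁴).
A = 4πr² = 0.003217 m²; T_body⁴ − T_wall⁴ = 3.053×10¹⁰ − 1.157×10¹⁰ = 1.895×10¹⁰ K⁴.
|P_net| = 0.44·5.67×10⁻⁸·0.003217·1.895×10¹⁰.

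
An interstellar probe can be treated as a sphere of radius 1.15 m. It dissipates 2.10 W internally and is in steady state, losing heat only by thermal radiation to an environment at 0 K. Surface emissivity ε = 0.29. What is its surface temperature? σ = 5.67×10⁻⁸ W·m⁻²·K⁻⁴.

Steady state: internal power = radiated power, P = εσA T⁴.
Radiating area A = 4πr² = 16.62 m².
T⁴ = P/(εσA) = 2.10/(0.29·5.67×10⁻⁸·16.62) = 7.685×10⁶ K⁴.
T = (7.685×10⁶)^(1/4).

T ≈ 52.7 K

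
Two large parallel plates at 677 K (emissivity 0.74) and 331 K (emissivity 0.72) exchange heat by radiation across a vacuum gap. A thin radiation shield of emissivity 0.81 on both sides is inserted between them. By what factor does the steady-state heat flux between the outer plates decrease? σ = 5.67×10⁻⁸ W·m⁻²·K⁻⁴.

Without shield: q₀ = σΔ(T⁴)/(1/ε₁+1/ε₂−1) with denominator 1.740.
With shield the two gaps are in series; the resistances add: (1/ε₁+1/ε_s−1)+(1/ε_s+1/ε₂−1) = 1.586+1.623 = 3.209.
Heat-flux ratio q₀/q = 3.209/1.740.

factor ≈ 1.84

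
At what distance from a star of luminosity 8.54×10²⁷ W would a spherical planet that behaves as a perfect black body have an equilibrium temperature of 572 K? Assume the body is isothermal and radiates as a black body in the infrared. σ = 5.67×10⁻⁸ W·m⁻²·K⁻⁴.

For an isothermal black-emitting sphere, (1−a)S·πr² = σ·4πr²·T⁴ ⇒ S = 4σT⁴/(1−a).
S = 4·5.67×10⁻⁸·(572)⁴/1.00 = 24280 W/m².
Flux falls as S = L/(4πd²), so d = √(L/(4πS)) = √(8.54×10²⁷/(4π·24280)).

d ≈ 1.67×10¹¹ m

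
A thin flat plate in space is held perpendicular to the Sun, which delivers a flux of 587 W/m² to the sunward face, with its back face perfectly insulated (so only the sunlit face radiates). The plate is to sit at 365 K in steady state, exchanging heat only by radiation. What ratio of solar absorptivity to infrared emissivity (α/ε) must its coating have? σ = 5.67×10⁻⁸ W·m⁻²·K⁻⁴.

Balance: αS·A = εσ·1A·T⁴ ⇒ α/ε = σT⁴/S.
α/ε = 5.67×10⁻⁸·(365)⁴/587 = 5.67×10⁻⁸·1.775×10¹⁰/587.

α/ε ≈ 1.71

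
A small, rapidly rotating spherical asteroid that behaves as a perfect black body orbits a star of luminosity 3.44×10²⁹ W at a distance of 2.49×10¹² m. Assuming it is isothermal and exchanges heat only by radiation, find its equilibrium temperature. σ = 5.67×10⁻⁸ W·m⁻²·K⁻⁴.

T ≈ 374 K

First find the stellar flux at distance d: S = L/(4πd²) = 3.44×10²⁹/(4π·(2.49×10¹²)²) = 4415 W/m².
For an isothermal sphere, absorbed (1−a)S·πr² = emitted σ·4πr²·T⁴, so T⁴ = (1−a)S/(4σ).
T⁴ = 1.00·4415/(4·5.67×10⁻⁸) = 1.947×10¹⁰ K⁴.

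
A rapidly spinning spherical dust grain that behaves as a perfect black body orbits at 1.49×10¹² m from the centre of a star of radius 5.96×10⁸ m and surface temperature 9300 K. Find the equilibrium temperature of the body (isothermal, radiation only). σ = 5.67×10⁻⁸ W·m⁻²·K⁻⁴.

T ≈ 132 K

The star's surface emits σT_*⁴; at distance d the flux is S = σT_*⁴(R_*/d)².
S = 5.67×10⁻⁸·(9300)⁴·(5.96×10⁸/1.49×10¹²)² = 67.86 W/m².
For an isothermal sphere T⁴ = (1−a)S/(4σ) = 2.992×10⁸ K⁴.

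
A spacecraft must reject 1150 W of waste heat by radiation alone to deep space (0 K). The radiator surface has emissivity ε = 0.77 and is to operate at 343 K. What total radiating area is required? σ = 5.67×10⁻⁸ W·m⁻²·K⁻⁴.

A ≈ 1.90 m²

P = εσA T⁴ ⇒ A = P/(εσT⁴).
T⁴ = 1.384×10¹⁰ K⁴.
A = 1150/(0.77 × 5.67×10⁻⁸ × 1.384×10¹⁰).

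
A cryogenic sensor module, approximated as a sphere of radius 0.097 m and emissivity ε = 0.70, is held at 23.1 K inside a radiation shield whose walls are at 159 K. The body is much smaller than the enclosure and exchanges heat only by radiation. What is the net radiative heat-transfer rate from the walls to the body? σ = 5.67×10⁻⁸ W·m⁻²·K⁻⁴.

For a small grey body in a large enclosure: P_net = εσA(T_body⁴ − T_wall⁴).
A = 4πr² = 0.1182 m²; T_body⁴ − T_wall⁴ = 2.847×10⁵ − 6.391×10⁸ = -6.388×10⁸ K⁴.
|P_net| = 0.70·5.67×10⁻⁸·0.1182·6.388×10⁸.

P_net ≈ 3.00 W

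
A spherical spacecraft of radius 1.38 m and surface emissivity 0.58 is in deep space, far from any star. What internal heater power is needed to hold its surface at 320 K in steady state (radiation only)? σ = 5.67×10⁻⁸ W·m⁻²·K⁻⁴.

P = εσ·4πr²·T⁴.
4πr² = 23.93 m²; T⁴ = 1.049×10¹⁰ K⁴.
P = 0.58·5.67×10⁻⁸·23.93·1.049×10¹⁰.

P ≈ 8250 W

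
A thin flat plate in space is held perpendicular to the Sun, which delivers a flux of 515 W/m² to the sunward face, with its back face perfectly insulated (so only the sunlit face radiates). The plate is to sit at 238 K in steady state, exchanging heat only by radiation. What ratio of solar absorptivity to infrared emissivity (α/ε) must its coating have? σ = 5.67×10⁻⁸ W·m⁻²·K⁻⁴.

Balance: αS·A = εσ·1A·T⁴ ⇒ α/ε = σT⁴/S.
α/ε = 5.67×10⁻⁸·(238)⁴/515 = 5.67×10⁻⁸·3.209×10⁹/515.

α/ε ≈ 0.353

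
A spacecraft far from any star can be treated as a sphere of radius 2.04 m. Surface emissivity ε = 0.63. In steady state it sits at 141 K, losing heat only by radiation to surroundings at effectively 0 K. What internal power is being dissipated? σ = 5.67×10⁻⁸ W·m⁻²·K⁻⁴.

P ≈ 738 W

Steady state: P = εσA T⁴.
A = 4πr² = 52.30 m²; T⁴ = (141)⁴ = 3.953×10⁸ K⁴.
P = 0.63 × 5.67×10⁻⁸ × 52.30 × 3.953×10⁸.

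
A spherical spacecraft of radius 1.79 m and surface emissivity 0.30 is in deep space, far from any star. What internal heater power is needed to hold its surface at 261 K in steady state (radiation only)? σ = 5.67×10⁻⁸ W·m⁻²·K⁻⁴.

P ≈ 3180 W

P = εσ·4πr²·T⁴.
4πr² = 40.26 m²; T⁴ = 4.640×10⁹ K⁴.
P = 0.30·5.67×10⁻⁸·40.26·4.640×10⁹.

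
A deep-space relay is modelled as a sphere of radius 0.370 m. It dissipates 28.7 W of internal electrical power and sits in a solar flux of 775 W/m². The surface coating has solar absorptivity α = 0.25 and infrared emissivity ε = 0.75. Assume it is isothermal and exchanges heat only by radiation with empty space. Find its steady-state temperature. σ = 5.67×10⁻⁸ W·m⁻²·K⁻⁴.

At steady state, absorbed solar power + internal power = radiated power.
Absorbed: α·S·A_cross = 0.25·775·0.4301 = 83.33 W (cross-section πr²).
Total input = 83.33 + 28.7 = 112.0 W.
Radiated: εσ·A_surf·T⁴ with A_surf = 4πr² = 1.720 m².
T⁴ = 112.0/(0.75·5.67×10⁻⁸·1.720) = 1.531×10⁹ K⁴.

T ≈ 198 K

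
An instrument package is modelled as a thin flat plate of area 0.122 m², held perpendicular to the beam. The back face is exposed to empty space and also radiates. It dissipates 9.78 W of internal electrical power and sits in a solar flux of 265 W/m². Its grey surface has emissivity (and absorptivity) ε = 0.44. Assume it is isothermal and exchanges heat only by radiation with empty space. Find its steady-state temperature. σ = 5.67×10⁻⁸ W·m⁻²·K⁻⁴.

T ≈ 251 K

At steady state, absorbed solar power + internal power = radiated power.
Absorbed: α·S·A_cross = 0.44·265·0.1220 = 14.23 W (cross-section A).
Total input = 14.23 + 9.78 = 24.01 W.
Radiated: εσ·A_surf·T⁴ with A_surf = 2A = 0.2440 m².
T⁴ = 24.01/(0.44·5.67×10⁻⁸·0.2440) = 3.943×10⁹ K⁴.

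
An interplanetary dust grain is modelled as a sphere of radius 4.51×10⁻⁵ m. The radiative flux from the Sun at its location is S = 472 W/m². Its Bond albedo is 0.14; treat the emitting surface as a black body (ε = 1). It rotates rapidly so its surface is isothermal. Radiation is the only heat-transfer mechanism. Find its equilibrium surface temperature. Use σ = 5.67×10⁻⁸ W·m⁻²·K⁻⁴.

At equilibrium, absorbed power = emitted power.
Absorbing cross-section = πr² = 6.390×10⁻⁹ m²; emitting surface = 4πr² = 2.556×10⁻⁸ m² (ratio 4).
(1−a)S·A_cross = εσ·A_surf·T⁴  ⇒  T⁴ = (1−a)S/(4σ).
T⁴ = 0.860·472/(4·5.67×10⁻⁸) = 1.790×10⁹ K⁴.
T = (1.790×10⁹)^(1/4).

T ≈ 206 K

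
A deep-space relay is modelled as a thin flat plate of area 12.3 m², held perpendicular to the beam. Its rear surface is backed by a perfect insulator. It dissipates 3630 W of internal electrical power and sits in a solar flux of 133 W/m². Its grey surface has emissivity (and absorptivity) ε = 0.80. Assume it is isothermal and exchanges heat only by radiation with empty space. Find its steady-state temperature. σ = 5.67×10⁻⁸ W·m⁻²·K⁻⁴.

T ≈ 307 K

At steady state, absorbed solar power + internal power = radiated power.
Absorbed: α·S·A_cross = 0.80·133·12.30 = 1309 W (cross-section A).
Total input = 1309 + 3630 = 4939 W.
Radiated: εσ·A_surf·T⁴ with A_surf = A = 12.30 m².
T⁴ = 4939/(0.80·5.67×10⁻⁸·12.30) = 8.852×10⁹ K⁴.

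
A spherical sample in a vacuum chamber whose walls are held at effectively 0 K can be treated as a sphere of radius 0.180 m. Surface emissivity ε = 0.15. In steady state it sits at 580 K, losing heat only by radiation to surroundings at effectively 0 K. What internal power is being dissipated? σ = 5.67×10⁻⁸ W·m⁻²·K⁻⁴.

P ≈ 392 W

Steady state: P = εσA T⁴.
A = 4πr² = 0.4072 m²; T⁴ = (580)⁴ = 1.132×10¹¹ K⁴.
P = 0.15 × 5.67×10⁻⁸ × 0.4072 × 1.132×10¹¹.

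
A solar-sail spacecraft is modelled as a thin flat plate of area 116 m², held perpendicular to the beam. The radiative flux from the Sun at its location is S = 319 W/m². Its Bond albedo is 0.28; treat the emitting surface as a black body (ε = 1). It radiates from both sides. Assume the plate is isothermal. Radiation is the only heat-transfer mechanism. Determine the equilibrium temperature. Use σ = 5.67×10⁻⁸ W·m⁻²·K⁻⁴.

At equilibrium, absorbed power = emitted power.
Absorbing cross-section = A = 116.0 m²; emitting surface = 2A = 232.0 m² (ratio 2).
(1−a)S·A_cross = εσ·A_surf·T⁴  ⇒  T⁴ = (1−a)S/(2σ).
T⁴ = 0.720·319/(2·5.67×10⁻⁸) = 2.025×10⁹ K⁴.
T = (2.025×10⁹)^(1/4).

T ≈ 212 K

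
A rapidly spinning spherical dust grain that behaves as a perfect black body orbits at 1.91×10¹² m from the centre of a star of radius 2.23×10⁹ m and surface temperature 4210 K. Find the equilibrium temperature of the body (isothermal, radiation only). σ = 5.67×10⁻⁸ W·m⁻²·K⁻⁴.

The star's surface emits σT_*⁴; at distance d the flux is S = σT_*⁴(R_*/d)².
S = 5.67×10⁻⁸·(4210)⁴·(2.23×10⁹/1.91×10¹²)² = 24.28 W/m².
For an isothermal sphere T⁴ = (1−a)S/(4σ) = 1.071×10⁸ K⁴.

T ≈ 102 K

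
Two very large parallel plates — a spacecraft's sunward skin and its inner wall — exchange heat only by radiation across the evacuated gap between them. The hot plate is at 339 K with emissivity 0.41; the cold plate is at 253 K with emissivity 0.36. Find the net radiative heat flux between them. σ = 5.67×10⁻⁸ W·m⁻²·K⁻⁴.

q ≈ 122 W/m²

For two infinite grey parallel plates, q = σ(T₁⁴ − T₂⁴)/(1/ε₁ + 1/ε₂ − 1).
T₁⁴ − T₂⁴ = 1.321×10¹⁰ − 4.097×10⁹ = 9.110×10⁹ K⁴.
1/ε₁ + 1/ε₂ − 1 = 2.439 + 2.778 − 1 = 4.217.
q = 5.67×10⁻⁸ × 9.110×10⁹ / 4.217.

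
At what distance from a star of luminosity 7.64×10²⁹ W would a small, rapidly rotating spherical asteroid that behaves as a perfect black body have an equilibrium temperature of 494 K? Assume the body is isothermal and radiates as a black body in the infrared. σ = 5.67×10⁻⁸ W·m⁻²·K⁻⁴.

d ≈ 2.12×10¹² m

For an isothermal black-emitting sphere, (1−a)S·πr² = σ·4πr²·T⁴ ⇒ S = 4σT⁴/(1−a).
S = 4·5.67×10⁻⁸·(494)⁴/1.00 = 13510 W/m².
Flux falls as S = L/(4πd²), so d = √(L/(4πS)) = √(7.64×10²⁹/(4π·13510)).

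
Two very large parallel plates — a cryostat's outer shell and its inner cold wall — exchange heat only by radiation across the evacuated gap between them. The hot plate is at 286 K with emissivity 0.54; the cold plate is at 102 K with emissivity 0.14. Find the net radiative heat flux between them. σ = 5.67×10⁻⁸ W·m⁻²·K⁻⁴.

For two infinite grey parallel plates, q = σ(T₁⁴ − T₂⁴)/(1/ε₁ + 1/ε₂ − 1).
T₁⁴ − T₂⁴ = 6.691×10⁹ − 1.082×10⁸ = 6.582×10⁹ K⁴.
1/ε₁ + 1/ε₂ − 1 = 1.852 + 7.143 − 1 = 7.995.
q = 5.67×10⁻⁸ × 6.582×10⁹ / 7.995.

q ≈ 46.7 W/m²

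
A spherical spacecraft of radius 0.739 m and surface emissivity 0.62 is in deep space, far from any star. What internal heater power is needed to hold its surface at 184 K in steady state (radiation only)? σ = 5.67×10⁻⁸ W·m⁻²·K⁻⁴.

P = εσ·4πr²·T⁴.
4πr² = 6.863 m²; T⁴ = 1.146×10⁹ K⁴.
P = 0.62·5.67×10⁻⁸·6.863·1.146×10⁹.

P ≈ 277 W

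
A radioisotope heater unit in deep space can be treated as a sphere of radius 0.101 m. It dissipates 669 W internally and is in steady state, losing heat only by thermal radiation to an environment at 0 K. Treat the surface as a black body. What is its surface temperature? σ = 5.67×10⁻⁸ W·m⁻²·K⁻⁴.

T ≈ 551 K

Steady state: internal power = radiated power, P = εσA T⁴.
Radiating area A = 4πr² = 0.1282 m².
T⁴ = P/(εσA) = 669/(1.0·5.67×10⁻⁸·0.1282) = 9.204×10¹⁰ K⁴.
T = (9.204×10¹⁰)^(1/4).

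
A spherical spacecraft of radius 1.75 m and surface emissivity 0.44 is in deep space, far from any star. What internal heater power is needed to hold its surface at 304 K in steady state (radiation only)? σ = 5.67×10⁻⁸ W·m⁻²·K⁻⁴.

P ≈ 8200 W

P = εσ·4πr²·T⁴.
4πr² = 38.48 m²; T⁴ = 8.541×10⁹ K⁴.
P = 0.44·5.67×10⁻⁸·38.48·8.541×10⁹.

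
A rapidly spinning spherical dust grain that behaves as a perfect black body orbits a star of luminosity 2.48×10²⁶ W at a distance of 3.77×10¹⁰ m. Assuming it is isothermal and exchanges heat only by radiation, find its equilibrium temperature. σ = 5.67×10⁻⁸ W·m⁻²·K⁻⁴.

First find the stellar flux at distance d: S = L/(4πd²) = 2.48×10²⁶/(4π·(3.77×10¹⁰)²) = 13890 W/m².
For an isothermal sphere, absorbed (1−a)S·πr² = emitted σ·4πr²·T⁴, so T⁴ = (1−a)S/(4σ).
T⁴ = 1.00·13890/(4·5.67×10⁻⁸) = 6.122×10¹⁰ K⁴.

T ≈ 497 K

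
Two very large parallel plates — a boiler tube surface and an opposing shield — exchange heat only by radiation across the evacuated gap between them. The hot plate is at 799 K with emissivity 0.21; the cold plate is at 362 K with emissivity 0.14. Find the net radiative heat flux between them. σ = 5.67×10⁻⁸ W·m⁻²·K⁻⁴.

For two infinite grey parallel plates, q = σ(T₁⁴ − T₂⁴)/(1/ε₁ + 1/ε₂ − 1).
T₁⁴ − T₂⁴ = 4.076×10¹¹ − 1.717×10¹⁰ = 3.904×10¹¹ K⁴.
1/ε₁ + 1/ε₂ − 1 = 4.762 + 7.143 − 1 = 10.90.
q = 5.67×10⁻⁸ × 3.904×10¹¹ / 10.90.

q ≈ 2030 W/m²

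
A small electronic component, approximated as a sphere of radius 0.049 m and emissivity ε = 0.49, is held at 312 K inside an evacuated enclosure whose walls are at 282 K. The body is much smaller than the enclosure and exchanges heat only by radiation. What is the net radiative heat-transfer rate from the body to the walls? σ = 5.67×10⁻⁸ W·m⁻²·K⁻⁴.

P_net ≈ 2.64 W

For a small grey body in a large enclosure: P_net = εσA(T_body⁴ − T_wall⁴).
A = 4πr² = 0.03017 m²; T_body⁴ − T_wall⁴ = 9.476×10⁹ − 6.324×10⁹ = 3.152×10⁹ K⁴.
|P_net| = 0.49·5.67×10⁻⁸·0.03017·3.152×10⁹.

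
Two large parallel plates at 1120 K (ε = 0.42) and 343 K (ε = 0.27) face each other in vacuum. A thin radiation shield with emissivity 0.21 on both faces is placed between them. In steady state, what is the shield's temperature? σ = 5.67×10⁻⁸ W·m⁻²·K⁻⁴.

In steady state the net flux on the hot side equals that on the cold side.
σ(T₁⁴−T_s⁴)/D₁ = σ(T_s⁴−T₂⁴)/D₂, with D₁ = 1/ε₁+1/ε_s−1 = 6.143, D₂ = 1/ε_s+1/ε₂−1 = 7.466.
Solve for T_s⁴: T_s⁴ = (D₂·T₁⁴ + D₁·T₂⁴)/(D₁+D₂) = 8.695×10¹¹ K⁴.

T_s ≈ 966 K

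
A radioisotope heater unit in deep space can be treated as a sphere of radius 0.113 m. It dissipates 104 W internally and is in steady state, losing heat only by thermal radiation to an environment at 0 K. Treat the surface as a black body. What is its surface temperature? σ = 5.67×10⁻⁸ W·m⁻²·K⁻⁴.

Steady state: internal power = radiated power, P = εσA T⁴.
Radiating area A = 4πr² = 0.1605 m².
T⁴ = P/(εσA) = 104/(1.0·5.67×10⁻⁸·0.1605) = 1.143×10¹⁰ K⁴.
T = (1.143×10¹⁰)^(1/4).

T ≈ 327 K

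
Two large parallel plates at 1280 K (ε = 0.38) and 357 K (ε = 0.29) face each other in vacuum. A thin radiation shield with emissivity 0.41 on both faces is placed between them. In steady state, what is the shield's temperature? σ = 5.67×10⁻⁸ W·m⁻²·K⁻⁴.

T_s ≈ 1100 K

In steady state the net flux on the hot side equals that on the cold side.
σ(T₁⁴−T_s⁴)/D₁ = σ(T_s⁴−T₂⁴)/D₂, with D₁ = 1/ε₁+1/ε_s−1 = 4.071, D₂ = 1/ε_s+1/ε₂−1 = 4.887.
Solve for T_s⁴: T_s⁴ = (D₂·T₁⁴ + D₁·T₂⁴)/(D₁+D₂) = 1.472×10¹² K⁴.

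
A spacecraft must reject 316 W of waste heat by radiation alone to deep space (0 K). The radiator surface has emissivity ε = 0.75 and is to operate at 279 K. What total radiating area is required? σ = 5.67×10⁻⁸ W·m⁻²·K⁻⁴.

P = εσA T⁴ ⇒ A = P/(εσT⁴).
T⁴ = 6.059×10⁹ K⁴.
A = 316/(0.75 × 5.67×10⁻⁸ × 6.059×10⁹).

A ≈ 1.23 m²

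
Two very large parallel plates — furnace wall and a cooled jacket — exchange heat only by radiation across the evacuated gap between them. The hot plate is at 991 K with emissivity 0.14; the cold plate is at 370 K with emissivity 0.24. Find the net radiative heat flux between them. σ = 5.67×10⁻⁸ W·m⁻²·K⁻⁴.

q ≈ 5200 W/m²

For two infinite grey parallel plates, q = σ(T₁⁴ − T₂⁴)/(1/ε₁ + 1/ε₂ − 1).
T₁⁴ − T₂⁴ = 9.645×10¹¹ − 1.874×10¹⁰ = 9.457×10¹¹ K⁴.
1/ε₁ + 1/ε₂ − 1 = 7.143 + 4.167 − 1 = 10.31.
q = 5.67×10⁻⁸ × 9.457×10¹¹ / 10.31.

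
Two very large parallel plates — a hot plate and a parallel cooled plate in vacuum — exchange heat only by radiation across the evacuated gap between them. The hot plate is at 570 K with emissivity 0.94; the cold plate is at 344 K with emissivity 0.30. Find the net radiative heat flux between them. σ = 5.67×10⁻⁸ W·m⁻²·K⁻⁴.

q ≈ 1530 W/m²

For two infinite grey parallel plates, q = σ(T₁⁴ − T₂⁴)/(1/ε₁ + 1/ε₂ − 1).
T₁⁴ − T₂⁴ = 1.056×10¹¹ − 1.400×10¹⁰ = 9.156×10¹⁰ K⁴.
1/ε₁ + 1/ε₂ − 1 = 1.064 + 3.333 − 1 = 3.397.
q = 5.67×10⁻⁸ × 9.156×10¹⁰ / 3.397.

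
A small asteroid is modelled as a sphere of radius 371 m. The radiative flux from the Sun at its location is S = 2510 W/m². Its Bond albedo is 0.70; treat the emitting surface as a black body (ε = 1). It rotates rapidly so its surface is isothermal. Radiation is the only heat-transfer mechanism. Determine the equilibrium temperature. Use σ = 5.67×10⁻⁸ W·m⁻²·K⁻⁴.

T ≈ 240 K

At equilibrium, absorbed power = emitted power.
Absorbing cross-section = πr² = 4.324×10⁵ m²; emitting surface = 4πr² = 1.730×10⁶ m² (ratio 4).
(1−a)S·A_cross = εσ·A_surf·T⁴  ⇒  T⁴ = (1−a)S/(4σ).
T⁴ = 0.300·2510/(4·5.67×10⁻⁸) = 3.320×10⁹ K⁴.
T = (3.320×10⁹)^(1/4).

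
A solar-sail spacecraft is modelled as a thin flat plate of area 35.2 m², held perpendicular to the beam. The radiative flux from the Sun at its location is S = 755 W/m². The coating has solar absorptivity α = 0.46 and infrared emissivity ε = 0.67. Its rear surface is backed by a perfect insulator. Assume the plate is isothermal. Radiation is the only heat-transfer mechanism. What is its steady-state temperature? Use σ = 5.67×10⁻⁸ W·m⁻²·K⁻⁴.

T ≈ 309 K

At equilibrium, absorbed power = emitted power.
Absorbing cross-section = A = 35.20 m²; emitting surface = A = 35.20 m² (ratio 1).
αS·A_cross = εσ·A_surf·T⁴  ⇒  T⁴ = αS/(ε·1σ).
T⁴ = 0.460·755/(0.67·1·5.67×10⁻⁸) = 9.142×10⁹ K⁴.
T = (9.142×10⁹)^(1/4).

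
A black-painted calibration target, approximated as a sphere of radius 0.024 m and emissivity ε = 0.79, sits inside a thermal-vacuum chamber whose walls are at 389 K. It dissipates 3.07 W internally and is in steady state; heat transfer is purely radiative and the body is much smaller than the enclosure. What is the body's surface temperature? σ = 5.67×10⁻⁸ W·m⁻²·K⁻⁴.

For a small grey body in a large enclosure, net radiated power = εσA(T⁴ − T_w⁴).
Steady state: P = εσA(T⁴ − T_w⁴) with A = 4πr² = 0.007238 m².
T⁴ = P/(εσA) + T_w⁴ = 3.07/(0.79·5.67×10⁻⁸·0.007238) + (389)⁴
    = 9.469×10⁹ + 2.290×10¹⁰ = 3.237×10¹⁰ K⁴.

T ≈ 424 K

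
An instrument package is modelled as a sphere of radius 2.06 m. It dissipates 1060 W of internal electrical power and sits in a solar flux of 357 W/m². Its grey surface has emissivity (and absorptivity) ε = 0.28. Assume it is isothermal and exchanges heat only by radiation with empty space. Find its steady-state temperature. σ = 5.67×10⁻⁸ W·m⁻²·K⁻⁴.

T ≈ 231 K

At steady state, absorbed solar power + internal power = radiated power.
Absorbed: α·S·A_cross = 0.28·357·13.33 = 1333 W (cross-section πr²).
Total input = 1333 + 1060 = 2393 W.
Radiated: εσ·A_surf·T⁴ with A_surf = 4πr² = 53.33 m².
T⁴ = 2393/(0.28·5.67×10⁻⁸·53.33) = 2.826×10⁹ K⁴.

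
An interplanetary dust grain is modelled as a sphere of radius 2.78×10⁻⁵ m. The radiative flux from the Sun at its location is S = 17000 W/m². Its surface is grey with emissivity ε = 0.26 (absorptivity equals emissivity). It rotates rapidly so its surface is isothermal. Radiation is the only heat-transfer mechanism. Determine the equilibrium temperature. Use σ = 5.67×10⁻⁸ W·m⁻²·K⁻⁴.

T ≈ 523 K

At equilibrium, absorbed power = emitted power.
Absorbing cross-section = πr² = 2.428×10⁻⁹ m²; emitting surface = 4πr² = 9.712×10⁻⁹ m² (ratio 4).
εS·A_cross = εσ·A_surf·T⁴  ⇒  T⁴ = S/(4σ)   (ε cancels).
T⁴ = 17000/(4·5.67×10⁻⁸) = 7.496×10¹⁰ K⁴.
T = (7.496×10¹⁰)^(1/4).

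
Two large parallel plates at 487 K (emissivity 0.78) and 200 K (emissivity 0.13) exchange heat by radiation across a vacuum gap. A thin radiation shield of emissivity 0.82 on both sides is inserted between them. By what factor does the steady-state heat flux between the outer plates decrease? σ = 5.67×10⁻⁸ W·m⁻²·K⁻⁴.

Without shield: q₀ = σΔ(T⁴)/(1/ε₁+1/ε₂−1) with denominator 7.974.
With shield the two gaps are in series; the resistances add: (1/ε₁+1/ε_s−1)+(1/ε_s+1/ε₂−1) = 1.502+7.912 = 9.413.
Heat-flux ratio q₀/q = 9.413/7.974.

factor ≈ 1.18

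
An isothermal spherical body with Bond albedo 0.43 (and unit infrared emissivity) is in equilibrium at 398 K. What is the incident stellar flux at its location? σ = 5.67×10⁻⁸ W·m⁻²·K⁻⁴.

(1−a)S·πr² = σ·4πr²·T⁴ ⇒ S = 4σT⁴/(1−a).
S = 4·5.67×10⁻⁸·2.509×10¹⁰/0.570.

S ≈ 9980 W/m²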